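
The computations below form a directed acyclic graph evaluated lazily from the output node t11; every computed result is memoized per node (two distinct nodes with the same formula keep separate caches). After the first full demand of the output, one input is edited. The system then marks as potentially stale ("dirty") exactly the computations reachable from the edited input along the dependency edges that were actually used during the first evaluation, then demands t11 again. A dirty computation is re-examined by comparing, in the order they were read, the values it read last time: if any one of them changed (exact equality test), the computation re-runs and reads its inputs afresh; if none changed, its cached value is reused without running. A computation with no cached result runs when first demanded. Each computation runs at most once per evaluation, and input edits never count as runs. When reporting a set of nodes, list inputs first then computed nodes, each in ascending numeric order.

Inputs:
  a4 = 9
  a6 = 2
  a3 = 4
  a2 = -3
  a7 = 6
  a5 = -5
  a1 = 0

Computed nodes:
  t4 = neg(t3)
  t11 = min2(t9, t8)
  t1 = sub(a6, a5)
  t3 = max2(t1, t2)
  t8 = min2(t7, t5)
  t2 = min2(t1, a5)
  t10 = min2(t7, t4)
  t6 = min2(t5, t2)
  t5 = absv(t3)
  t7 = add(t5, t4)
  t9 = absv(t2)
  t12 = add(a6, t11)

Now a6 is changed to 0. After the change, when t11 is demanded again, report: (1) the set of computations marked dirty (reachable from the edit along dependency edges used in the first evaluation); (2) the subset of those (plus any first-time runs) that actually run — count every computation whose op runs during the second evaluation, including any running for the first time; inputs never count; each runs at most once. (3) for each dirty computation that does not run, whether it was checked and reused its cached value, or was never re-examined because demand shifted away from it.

First demand of the output computes:
  t1 = sub(2, -5) = 7
  t2 = min2(7, -5) = -5
  t3 = max2(7, -5) = 7
  t4 = neg(7) = -7
  t5 = absv(7) = 7
  t7 = add(7, -7) = 0
  t8 = min2(0, 7) = 0
  t9 = absv(-5) = 5
  t11 = min2(5, 0) = 0

After the edit, cleaning proceeds:
  t1: a read changed (a6 2->0) — executes, giving 5.
  t2: a read changed (t1 7->5) — executes, giving -5 — identical to its old value.
  t3: a read changed (t1 7->5) — executes, giving 5.
  t4: a read changed (t3 7->5) — executes, giving -5.
  t5: a read changed (t3 7->5) — executes, giving 5.
  t7: a read changed (t5 7->5; t4 -7->-5) — executes, giving 0 — identical to its old value.
  t8: a read changed (t5 7->5) — executes, giving 0 — identical to its old value.
  t9: dirty, but its reads are unchanged (t2 unchanged); cached 5 stands.
  t11: dirty, but its reads are unchanged (t9 unchanged, t8 unchanged); cached 0 stands.

Note where the cutoff bites: t9 is checked, finds nothing changed, and keeps its cache.

The edit dirties: t1, t2, t3, t4, t5, t7, t8, t9, t11.
7 computations run: t1, t2, t3, t4, t5, t7, t8.
Cache hits after checking: t9, t11.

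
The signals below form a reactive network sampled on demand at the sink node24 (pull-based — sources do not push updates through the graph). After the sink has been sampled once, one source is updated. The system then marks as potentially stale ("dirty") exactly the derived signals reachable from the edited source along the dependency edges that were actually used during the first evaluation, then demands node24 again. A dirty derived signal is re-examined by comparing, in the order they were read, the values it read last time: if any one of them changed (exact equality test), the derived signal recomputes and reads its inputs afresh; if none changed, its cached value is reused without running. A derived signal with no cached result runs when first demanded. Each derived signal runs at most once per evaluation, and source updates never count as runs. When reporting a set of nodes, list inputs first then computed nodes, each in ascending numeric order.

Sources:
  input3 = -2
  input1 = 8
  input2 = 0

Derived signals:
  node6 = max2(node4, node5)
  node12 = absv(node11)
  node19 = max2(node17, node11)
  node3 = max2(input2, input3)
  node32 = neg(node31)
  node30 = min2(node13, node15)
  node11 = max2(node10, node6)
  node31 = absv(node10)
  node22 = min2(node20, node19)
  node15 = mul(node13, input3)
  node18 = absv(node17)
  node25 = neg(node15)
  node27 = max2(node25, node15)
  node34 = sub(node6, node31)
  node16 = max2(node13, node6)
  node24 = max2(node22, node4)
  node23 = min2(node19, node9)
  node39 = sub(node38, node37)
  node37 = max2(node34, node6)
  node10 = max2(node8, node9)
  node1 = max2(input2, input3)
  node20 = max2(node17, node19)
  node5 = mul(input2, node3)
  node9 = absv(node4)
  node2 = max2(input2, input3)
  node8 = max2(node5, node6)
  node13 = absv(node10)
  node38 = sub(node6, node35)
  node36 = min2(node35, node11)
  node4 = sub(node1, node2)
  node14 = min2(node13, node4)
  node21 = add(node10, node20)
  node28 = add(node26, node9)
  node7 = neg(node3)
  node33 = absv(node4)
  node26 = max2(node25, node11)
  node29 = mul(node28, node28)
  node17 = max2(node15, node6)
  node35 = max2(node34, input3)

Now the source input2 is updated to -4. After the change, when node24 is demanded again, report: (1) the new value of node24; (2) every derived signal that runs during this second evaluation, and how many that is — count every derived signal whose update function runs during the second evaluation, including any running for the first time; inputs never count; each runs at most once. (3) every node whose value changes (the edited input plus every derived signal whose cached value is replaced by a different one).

Initial pass — values computed on the first demand:
  node1 = max2(0, -2) = 0
  node2 = max2(0, -2) = 0
  node3 = max2(0, -2) = 0
  node4 = sub(0, 0) = 0
  node5 = mul(0, 0) = 0
  node6 = max2(0, 0) = 0
  node8 = max2(0, 0) = 0
  node9 = absv(0) = 0
  node10 = max2(0, 0) = 0
  node11 = max2(0, 0) = 0
  node13 = absv(0) = 0
  node15 = mul(0, -2) = 0
  node17 = max2(0, 0) = 0
  node19 = max2(0, 0) = 0
  node20 = max2(0, 0) = 0
  node22 = min2(0, 0) = 0
  node24 = max2(0, 0) = 0

Second demand — change propagation:
  node1: re-runs because input2 0->-4; new result -2.
  node2: re-runs because input2 0->-4; new result -2.
  node3: re-runs because input2 0->-4; new result -2.
  node4: re-runs because node1 0->-2; node2 0->-2; new result 0 (unchanged).
  node5: re-runs because input2 0->-4; node3 0->-2; new result 8.
  node6: re-runs because node5 0->8; new result 8.
  node8: re-runs because node5 0->8; node6 0->8; new result 8.
  node9: re-examined; everything it read last time is the same (node4 unchanged) — cache 0 kept, no run.
  node10: re-runs because node8 0->8; new result 8.
  node11: re-runs because node10 0->8; node6 0->8; new result 8.
  node13: re-runs because node10 0->8; new result 8.
  node15: re-runs because node13 0->8; new result -16.
  node17: re-runs because node15 0->-16; node6 0->8; new result 8.
  node19: re-runs because node17 0->8; node11 0->8; new result 8.
  node20: re-runs because node17 0->8; node19 0->8; new result 8.
  node22: re-runs because node20 0->8; node19 0->8; new result 8.
  node24: re-runs because node22 0->8; new result 8.

The important point: at node9 every value read last time is unchanged, so the dirty flag clears without a run.

node24 now evaluates to 8.
Run set: node1, node2, node3, node4, node5, node6, node8, node10, node11, node13, node15, node17, node19, node20, node22, node24 (16 run).
Changed values: input2, node1, node2, node3, node5, node6, node8, node10, node11, node13, node15, node17, node19, node20, node22, node24.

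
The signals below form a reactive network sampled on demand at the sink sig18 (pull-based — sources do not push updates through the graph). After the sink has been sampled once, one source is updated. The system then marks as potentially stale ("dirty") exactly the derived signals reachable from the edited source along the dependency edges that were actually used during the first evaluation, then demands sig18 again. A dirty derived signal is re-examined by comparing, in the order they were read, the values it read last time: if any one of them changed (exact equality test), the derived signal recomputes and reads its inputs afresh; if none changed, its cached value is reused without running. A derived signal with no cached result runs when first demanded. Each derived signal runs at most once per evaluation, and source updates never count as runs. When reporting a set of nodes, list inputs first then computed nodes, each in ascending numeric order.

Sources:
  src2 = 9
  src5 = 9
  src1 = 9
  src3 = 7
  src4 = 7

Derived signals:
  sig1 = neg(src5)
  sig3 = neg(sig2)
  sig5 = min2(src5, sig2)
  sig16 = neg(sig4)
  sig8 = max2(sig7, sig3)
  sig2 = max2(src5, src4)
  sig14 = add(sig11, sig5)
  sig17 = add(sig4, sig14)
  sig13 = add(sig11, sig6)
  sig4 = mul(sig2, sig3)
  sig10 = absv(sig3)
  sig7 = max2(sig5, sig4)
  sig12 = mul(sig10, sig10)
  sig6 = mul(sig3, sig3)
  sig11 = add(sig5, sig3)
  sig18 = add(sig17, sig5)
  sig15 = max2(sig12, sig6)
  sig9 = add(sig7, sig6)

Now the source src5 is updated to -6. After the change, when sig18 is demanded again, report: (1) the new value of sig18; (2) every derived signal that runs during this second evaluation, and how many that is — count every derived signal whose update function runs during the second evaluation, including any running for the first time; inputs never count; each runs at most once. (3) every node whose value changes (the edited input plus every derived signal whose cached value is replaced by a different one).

sig18 now evaluates to -74.
Run set: sig2, sig3, sig4, sig5, sig11, sig14, sig17, sig18 (8 run).
Changed values: src5, sig2, sig3, sig4, sig5, sig11, sig14, sig17, sig18.

Initial pass — values computed on the first demand:
  sig2 = max2(9, 7) = 9
  sig3 = neg(9) = -9
  sig4 = mul(9, -9) = -81
  sig5 = min2(9, 9) = 9
  sig11 = add(9, -9) = 0
  sig14 = add(0, 9) = 9
  sig17 = add(-81, 9) = -72
  sig18 = add(-72, 9) = -63

Second demand — change propagation:
  sig2: re-runs because src5 9->-6; new result 7.
  sig3: re-runs because sig2 9->7; new result -7.
  sig4: re-runs because sig2 9->7; sig3 -9->-7; new result -49.
  sig5: re-runs because src5 9->-6; sig2 9->7; new result -6.
  sig11: re-runs because sig5 9->-6; sig3 -9->-7; new result -13.
  sig14: re-runs because sig11 0->-13; sig5 9->-6; new result -19.
  sig17: re-runs because sig4 -81->-49; sig14 9->-19; new result -68.
  sig18: re-runs because sig17 -72->-68; sig5 9->-6; new result -74.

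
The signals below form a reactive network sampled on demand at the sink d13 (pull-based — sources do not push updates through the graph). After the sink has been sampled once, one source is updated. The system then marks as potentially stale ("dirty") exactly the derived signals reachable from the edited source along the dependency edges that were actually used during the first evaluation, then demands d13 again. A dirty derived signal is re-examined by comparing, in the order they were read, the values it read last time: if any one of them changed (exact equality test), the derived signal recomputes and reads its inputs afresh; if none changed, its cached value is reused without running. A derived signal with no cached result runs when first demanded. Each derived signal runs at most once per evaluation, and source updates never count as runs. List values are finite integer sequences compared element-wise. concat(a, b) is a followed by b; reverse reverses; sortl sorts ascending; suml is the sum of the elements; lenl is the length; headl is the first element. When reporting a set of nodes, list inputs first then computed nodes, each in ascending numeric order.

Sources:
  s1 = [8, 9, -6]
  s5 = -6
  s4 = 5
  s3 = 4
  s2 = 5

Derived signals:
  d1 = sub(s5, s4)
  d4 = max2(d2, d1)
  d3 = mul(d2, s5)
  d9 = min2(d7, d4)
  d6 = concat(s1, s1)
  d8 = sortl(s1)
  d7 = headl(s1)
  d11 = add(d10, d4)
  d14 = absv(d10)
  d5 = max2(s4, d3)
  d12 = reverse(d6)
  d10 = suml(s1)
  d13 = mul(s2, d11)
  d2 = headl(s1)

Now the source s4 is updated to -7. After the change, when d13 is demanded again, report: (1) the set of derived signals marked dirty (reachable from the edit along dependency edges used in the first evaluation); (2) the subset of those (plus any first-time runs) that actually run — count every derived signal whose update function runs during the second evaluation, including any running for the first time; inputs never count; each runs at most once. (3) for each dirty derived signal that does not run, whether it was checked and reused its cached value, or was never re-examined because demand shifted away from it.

Dirty set: d1, d4, d11, d13.
Run set: d1, d4 (2 run).
Re-examined without running (cache reused): d11, d13.
The important point: d4 recomputes to an identical value, and the output ends up unchanged.

Initial pass — values computed on the first demand:
  d1 = sub(-6, 5) = -11
  d2 = headl([8, 9, -6]) = 8
  d4 = max2(8, -11) = 8
  d10 = suml([8, 9, -6]) = 11
  d11 = add(11, 8) = 19
  d13 = mul(5, 19) = 95

Second demand — change propagation:
  d1: re-runs because s4 5->-7; new result 1.
  d4: re-runs because d1 -11->1; new result 8 (unchanged).
  d11: re-examined; everything it read last time is the same (d10 unchanged, d4 unchanged) — cache 19 kept, no run.
  d13: re-examined; everything it read last time is the same (s2 unchanged, d11 unchanged) — cache 95 kept, no run.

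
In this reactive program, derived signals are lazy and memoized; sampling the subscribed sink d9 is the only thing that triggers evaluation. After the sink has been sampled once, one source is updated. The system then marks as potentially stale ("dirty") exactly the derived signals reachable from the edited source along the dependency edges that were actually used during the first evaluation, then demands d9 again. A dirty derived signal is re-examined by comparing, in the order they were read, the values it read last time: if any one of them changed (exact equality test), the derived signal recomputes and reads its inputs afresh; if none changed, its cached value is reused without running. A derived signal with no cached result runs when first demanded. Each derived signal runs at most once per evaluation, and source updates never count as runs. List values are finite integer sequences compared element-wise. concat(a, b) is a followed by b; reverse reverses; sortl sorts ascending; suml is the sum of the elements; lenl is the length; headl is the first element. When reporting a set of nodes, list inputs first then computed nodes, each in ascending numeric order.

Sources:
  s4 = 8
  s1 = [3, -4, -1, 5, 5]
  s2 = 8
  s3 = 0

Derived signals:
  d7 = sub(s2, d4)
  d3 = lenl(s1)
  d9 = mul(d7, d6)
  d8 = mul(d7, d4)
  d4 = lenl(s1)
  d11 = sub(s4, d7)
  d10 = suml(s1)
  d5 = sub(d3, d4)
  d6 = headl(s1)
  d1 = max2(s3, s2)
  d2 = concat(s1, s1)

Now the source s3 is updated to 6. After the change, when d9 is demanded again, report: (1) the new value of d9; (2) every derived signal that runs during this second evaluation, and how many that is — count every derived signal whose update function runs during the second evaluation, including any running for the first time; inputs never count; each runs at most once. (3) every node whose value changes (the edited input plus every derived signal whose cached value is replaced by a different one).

Demanding d9 again yields 9.
0 derived signals run: none.
The nodes whose values change: s3.
Note the shortcut — s3 feeds only undemanded nodes, so no recomputation happens.

First demand of the output computes:
  d4 = lenl([3, -4, -1, 5, 5]) = 5
  d6 = headl([3, -4, -1, 5, 5]) = 3
  d7 = sub(8, 5) = 3
  d9 = mul(3, 3) = 9

After the edit, cleaning proceeds:
  s3 only reaches undemanded nodes; the second demand re-runs nothing.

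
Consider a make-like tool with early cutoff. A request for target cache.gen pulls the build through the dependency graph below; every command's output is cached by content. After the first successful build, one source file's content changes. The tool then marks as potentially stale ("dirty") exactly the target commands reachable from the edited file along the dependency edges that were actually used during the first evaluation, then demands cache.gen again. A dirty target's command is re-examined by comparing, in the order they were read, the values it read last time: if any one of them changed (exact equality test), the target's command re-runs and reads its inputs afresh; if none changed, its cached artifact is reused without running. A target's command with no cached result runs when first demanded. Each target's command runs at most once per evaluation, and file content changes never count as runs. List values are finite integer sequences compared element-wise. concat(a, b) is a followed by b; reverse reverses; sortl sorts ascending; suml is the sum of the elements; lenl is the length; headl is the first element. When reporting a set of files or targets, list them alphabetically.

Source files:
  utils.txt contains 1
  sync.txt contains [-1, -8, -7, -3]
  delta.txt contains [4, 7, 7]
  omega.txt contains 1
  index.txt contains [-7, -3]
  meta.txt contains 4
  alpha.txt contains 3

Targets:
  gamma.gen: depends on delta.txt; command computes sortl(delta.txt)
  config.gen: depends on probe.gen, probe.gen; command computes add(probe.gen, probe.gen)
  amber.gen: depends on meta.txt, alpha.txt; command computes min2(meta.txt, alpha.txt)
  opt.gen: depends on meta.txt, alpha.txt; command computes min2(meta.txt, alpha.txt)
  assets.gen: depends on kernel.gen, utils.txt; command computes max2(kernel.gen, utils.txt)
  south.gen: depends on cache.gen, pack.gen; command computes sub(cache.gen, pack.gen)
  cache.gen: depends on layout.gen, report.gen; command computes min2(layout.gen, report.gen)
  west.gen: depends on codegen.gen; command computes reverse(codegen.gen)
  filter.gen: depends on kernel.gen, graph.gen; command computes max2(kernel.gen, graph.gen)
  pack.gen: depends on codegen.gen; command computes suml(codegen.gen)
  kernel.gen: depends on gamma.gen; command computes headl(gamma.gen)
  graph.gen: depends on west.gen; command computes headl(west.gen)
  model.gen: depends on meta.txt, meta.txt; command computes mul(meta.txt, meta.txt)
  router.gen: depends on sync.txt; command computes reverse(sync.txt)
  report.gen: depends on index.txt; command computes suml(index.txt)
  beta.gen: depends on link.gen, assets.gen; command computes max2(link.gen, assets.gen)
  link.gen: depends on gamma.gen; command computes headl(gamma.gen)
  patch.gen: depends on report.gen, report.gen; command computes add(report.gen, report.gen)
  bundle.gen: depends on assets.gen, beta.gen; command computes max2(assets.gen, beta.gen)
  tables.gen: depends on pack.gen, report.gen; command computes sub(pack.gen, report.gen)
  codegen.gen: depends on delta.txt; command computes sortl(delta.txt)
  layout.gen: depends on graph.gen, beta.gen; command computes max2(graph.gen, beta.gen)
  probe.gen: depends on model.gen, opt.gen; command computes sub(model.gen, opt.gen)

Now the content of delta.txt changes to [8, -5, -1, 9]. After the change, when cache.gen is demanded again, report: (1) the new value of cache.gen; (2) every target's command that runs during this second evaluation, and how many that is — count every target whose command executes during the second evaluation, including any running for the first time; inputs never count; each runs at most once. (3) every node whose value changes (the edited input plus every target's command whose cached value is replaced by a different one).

Demanding cache.gen again yields -10.
10 target commands run: assets.gen, beta.gen, cache.gen, codegen.gen, gamma.gen, graph.gen, kernel.gen, layout.gen, link.gen, west.gen.
The nodes whose values change: assets.gen, beta.gen, codegen.gen, delta.txt, gamma.gen, graph.gen, kernel.gen, layout.gen, link.gen, west.gen.

First demand of the output computes:
  codegen.gen = sortl([4, 7, 7]) = [4, 7, 7]
  gamma.gen = sortl([4, 7, 7]) = [4, 7, 7]
  kernel.gen = headl([4, 7, 7]) = 4
  assets.gen = max2(4, 1) = 4
  link.gen = headl([4, 7, 7]) = 4
  beta.gen = max2(4, 4) = 4
  report.gen = suml([-7, -3]) = -10
  west.gen = reverse([4, 7, 7]) = [7, 7, 4]
  graph.gen = headl([7, 7, 4]) = 7
  layout.gen = max2(7, 4) = 7
  cache.gen = min2(7, -10) = -10

After the edit, cleaning proceeds:
  codegen.gen: a read changed (delta.txt [4, 7, 7]->[8, -5, -1, 9]) — executes, giving [-5, -1, 8, 9].
  gamma.gen: a read changed (delta.txt [4, 7, 7]->[8, -5, -1, 9]) — executes, giving [-5, -1, 8, 9].
  kernel.gen: a read changed (gamma.gen [4, 7, 7]->[-5, -1, 8, 9]) — executes, giving -5.
  assets.gen: a read changed (kernel.gen 4->-5) — executes, giving 1.
  link.gen: a read changed (gamma.gen [4, 7, 7]->[-5, -1, 8, 9]) — executes, giving -5.
  beta.gen: a read changed (link.gen 4->-5; assets.gen 4->1) — executes, giving 1.
  west.gen: a read changed (codegen.gen [4, 7, 7]->[-5, -1, 8, 9]) — executes, giving [9, 8, -1, -5].
  graph.gen: a read changed (west.gen [7, 7, 4]->[9, 8, -1, -5]) — executes, giving 9.
  layout.gen: a read changed (graph.gen 7->9; beta.gen 4->1) — executes, giving 9.
  cache.gen: a read changed (layout.gen 7->9) — executes, giving -10 — identical to its old value.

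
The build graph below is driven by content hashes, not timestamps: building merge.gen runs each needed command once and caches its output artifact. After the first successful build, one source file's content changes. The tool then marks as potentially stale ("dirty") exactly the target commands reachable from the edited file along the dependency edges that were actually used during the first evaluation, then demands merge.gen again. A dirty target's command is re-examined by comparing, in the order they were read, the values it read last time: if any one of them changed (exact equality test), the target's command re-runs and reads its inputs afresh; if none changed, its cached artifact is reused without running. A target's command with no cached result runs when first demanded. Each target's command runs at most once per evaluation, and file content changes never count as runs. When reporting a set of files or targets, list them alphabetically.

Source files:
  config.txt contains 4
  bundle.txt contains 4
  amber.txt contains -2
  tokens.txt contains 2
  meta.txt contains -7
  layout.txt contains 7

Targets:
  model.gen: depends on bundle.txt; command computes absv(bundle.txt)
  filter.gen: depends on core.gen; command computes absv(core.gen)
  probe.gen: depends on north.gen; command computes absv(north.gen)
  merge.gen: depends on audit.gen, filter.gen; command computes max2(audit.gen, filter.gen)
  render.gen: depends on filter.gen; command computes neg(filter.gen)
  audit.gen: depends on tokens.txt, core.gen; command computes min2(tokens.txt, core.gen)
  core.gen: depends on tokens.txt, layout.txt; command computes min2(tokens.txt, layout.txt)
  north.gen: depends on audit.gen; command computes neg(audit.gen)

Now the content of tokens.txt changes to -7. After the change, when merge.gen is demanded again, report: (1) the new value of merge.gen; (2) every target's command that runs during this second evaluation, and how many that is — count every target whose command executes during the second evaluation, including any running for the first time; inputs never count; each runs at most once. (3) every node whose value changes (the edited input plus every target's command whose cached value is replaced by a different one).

Initial pass — values computed on the first demand:
  core.gen = min2(2, 7) = 2
  audit.gen = min2(2, 2) = 2
  filter.gen = absv(2) = 2
  merge.gen = max2(2, 2) = 2

Second demand — change propagation:
  core.gen: re-runs because tokens.txt 2->-7; new result -7.
  audit.gen: re-runs because tokens.txt 2->-7; core.gen 2->-7; new result -7.
  filter.gen: re-runs because core.gen 2->-7; new result 7.
  merge.gen: re-runs because audit.gen 2->-7; filter.gen 2->7; new result 7.

merge.gen now evaluates to 7.
Run set: audit.gen, core.gen, filter.gen, merge.gen (4 run).
Changed values: audit.gen, core.gen, filter.gen, merge.gen, tokens.txt.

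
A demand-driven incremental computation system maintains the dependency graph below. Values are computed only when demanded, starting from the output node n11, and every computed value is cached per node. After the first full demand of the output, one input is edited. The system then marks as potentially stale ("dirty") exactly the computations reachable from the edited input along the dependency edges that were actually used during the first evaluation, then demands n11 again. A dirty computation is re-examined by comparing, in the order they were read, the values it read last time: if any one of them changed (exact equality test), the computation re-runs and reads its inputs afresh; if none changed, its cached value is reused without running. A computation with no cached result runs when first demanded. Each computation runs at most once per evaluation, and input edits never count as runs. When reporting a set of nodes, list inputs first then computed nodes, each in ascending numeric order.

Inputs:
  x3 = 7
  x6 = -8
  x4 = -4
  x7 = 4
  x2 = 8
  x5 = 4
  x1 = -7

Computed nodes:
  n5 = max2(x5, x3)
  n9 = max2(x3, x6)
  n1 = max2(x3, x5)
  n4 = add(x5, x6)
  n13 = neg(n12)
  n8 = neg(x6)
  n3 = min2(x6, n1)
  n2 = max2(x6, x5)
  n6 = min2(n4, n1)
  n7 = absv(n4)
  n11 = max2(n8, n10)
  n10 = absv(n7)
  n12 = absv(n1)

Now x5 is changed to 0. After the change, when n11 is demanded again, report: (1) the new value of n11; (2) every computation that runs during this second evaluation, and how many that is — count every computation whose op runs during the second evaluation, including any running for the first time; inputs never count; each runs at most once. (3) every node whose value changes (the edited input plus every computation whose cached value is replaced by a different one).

First evaluation (everything demanded from the output):
  n4 = add(4, -8) = -4
  n7 = absv(-4) = 4
  n8 = neg(-8) = 8
  n10 = absv(4) = 4
  n11 = max2(8, 4) = 8

Propagation after the edit:
  n4: runs — x5 4->0; result -8.
  n7: runs — n4 -4->-8; result 8.
  n10: runs — n7 4->8; result 8.
  n11: runs — n10 4->8; result 8 (same value as before).

New value of n11: 8.
Computations that run: n4, n7, n10, n11 — 4 in total.
Values that change: x5, n4, n7, n10.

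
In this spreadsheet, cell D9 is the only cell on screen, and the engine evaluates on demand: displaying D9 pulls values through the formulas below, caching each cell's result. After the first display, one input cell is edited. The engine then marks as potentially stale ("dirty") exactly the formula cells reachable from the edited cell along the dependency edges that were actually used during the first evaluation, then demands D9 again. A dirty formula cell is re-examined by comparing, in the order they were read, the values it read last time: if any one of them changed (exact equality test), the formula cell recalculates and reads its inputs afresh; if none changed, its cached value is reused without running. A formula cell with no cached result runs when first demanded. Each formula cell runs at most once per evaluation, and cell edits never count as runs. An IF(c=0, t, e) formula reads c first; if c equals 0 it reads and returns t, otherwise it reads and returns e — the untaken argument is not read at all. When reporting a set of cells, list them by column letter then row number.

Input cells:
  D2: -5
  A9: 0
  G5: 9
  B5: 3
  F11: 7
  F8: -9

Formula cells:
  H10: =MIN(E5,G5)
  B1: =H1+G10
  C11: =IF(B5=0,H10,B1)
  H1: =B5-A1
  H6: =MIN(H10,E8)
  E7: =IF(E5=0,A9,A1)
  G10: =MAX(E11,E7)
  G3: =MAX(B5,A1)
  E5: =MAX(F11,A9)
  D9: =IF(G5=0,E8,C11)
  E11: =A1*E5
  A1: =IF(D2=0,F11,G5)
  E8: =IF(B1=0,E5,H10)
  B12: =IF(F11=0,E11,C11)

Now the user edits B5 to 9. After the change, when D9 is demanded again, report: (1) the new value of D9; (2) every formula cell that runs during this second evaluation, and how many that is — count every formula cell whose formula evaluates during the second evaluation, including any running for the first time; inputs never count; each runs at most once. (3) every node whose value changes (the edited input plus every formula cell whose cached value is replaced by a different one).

D9 now evaluates to 63.
Run set: B1, C11, D9, H1 (4 run).
Changed values: B1, B5, C11, D9, H1.

Initial pass — values computed on the first demand:
  A1 = IF(D2=0: D2=-5 -> else branch G5) = 9
  E5 = MAX(7, 0) = 7
  E7 = IF(E5=0: E5=7 -> else branch A1) = 9
  E11 = 9 * 7 = 63
  G10 = MAX(63, 9) = 63
  H1 = 3 - 9 = -6
  B1 = -6 + 63 = 57
  C11 = IF(B5=0: B5=3 -> else branch B1) = 57
  D9 = IF(G5=0: G5=9 -> else branch C11) = 57

Second demand — change propagation:
  H1: re-runs because B5 3->9; new result 0.
  B1: re-runs because H1 -6->0; new result 63.
  C11: re-runs because B5 3->9; B1 57->63; new result 63.
  D9: re-runs because C11 57->63; new result 63.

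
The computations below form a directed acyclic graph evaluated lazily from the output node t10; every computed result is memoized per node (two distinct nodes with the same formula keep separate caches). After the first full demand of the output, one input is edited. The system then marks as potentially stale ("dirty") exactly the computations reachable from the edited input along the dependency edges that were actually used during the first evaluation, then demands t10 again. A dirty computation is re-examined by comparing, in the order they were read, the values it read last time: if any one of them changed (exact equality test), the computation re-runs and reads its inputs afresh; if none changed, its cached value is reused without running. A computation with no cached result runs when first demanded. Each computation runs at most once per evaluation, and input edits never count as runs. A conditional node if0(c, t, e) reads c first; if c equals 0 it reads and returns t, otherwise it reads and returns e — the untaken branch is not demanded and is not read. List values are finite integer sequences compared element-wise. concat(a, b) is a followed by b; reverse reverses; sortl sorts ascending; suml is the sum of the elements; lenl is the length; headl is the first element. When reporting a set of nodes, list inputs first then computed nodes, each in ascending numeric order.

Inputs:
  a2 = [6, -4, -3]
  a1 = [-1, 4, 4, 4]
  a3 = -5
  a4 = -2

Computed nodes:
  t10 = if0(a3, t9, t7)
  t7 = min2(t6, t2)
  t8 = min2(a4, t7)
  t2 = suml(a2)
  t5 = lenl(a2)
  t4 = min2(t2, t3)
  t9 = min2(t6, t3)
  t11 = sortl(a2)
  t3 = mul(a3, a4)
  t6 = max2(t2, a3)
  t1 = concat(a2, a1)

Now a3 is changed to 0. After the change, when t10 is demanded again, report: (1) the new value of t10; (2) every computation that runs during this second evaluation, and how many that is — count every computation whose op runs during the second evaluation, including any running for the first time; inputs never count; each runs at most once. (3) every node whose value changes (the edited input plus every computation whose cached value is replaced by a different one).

First demand of the output computes:
  t2 = suml([6, -4, -3]) = -1
  t6 = max2(-1, -5) = -1
  t7 = min2(-1, -1) = -1
  t10 = if0(a3=-5 -> else branch t7) = -1

After the edit, cleaning proceeds:
  t3: had never run; runs now, result 0.
  t6: a read changed (a3 -5->0) — executes, giving 0.
  t7: stays stale; no demand reaches it after the flip.
  t9: had never run; runs now, result 0.
  t10: a read changed (a3 -5->0) — executes, giving 0.

Note the branch switch — demand abandons t7, which is never re-examined.

Demanding t10 again yields 0.
4 computations run: t3, t6, t9, t10.
The nodes whose values change: a3, t6, t10.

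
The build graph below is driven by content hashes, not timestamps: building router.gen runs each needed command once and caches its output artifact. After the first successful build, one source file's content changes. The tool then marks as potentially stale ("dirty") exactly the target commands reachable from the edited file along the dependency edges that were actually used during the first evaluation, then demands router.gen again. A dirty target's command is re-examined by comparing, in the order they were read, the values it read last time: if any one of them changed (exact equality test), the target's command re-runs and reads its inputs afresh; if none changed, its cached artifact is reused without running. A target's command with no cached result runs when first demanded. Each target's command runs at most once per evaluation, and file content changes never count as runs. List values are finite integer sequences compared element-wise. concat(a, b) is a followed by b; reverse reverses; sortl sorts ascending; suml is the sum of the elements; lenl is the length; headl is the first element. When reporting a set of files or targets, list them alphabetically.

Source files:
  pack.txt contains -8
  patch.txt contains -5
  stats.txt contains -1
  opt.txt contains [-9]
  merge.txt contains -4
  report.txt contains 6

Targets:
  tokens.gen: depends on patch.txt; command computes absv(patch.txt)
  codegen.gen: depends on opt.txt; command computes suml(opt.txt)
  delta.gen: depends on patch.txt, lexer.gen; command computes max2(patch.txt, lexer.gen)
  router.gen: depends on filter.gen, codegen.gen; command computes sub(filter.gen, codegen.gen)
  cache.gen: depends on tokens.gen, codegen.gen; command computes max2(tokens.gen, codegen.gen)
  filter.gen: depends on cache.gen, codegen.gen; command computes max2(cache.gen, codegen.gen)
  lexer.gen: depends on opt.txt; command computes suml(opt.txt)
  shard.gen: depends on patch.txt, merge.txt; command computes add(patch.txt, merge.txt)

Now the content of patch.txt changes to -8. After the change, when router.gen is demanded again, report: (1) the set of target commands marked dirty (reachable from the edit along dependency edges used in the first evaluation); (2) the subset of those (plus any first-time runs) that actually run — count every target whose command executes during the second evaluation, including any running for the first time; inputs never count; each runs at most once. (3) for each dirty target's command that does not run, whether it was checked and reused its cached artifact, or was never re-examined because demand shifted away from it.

Initial pass — values computed on the first demand:
  codegen.gen = suml([-9]) = -9
  tokens.gen = absv(-5) = 5
  cache.gen = max2(5, -9) = 5
  filter.gen = max2(5, -9) = 5
  router.gen = sub(5, -9) = 14

Second demand — change propagation:
  tokens.gen: re-runs because patch.txt -5->-8; new result 8.
  cache.gen: re-runs because tokens.gen 5->8; new result 8.
  filter.gen: re-runs because cache.gen 5->8; new result 8.
  router.gen: re-runs because filter.gen 5->8; new result 17.

Dirty set: cache.gen, filter.gen, router.gen, tokens.gen.
Run set: cache.gen, filter.gen, router.gen, tokens.gen (4 run).
All dirty target commands ended up running.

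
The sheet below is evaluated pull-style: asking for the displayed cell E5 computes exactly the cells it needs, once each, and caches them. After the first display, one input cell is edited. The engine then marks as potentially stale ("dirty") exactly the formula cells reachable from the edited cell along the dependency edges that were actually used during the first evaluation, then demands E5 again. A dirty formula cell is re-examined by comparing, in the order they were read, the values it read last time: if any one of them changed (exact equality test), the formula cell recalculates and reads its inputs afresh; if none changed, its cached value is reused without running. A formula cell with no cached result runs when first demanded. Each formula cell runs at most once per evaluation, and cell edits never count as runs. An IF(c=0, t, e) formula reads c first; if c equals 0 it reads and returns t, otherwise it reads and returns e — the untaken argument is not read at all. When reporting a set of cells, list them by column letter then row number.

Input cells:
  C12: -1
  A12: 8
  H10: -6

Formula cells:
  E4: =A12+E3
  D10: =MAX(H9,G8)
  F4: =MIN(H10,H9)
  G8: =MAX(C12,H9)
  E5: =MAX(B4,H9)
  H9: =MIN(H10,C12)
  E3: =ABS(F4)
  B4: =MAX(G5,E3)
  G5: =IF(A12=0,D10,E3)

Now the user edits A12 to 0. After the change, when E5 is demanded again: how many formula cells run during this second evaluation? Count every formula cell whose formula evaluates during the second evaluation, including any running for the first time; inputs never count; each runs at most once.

First demand of the output computes:
  H9 = MIN(-6, -1) = -6
  F4 = MIN(-6, -6) = -6
  E3 = ABS(-6) = 6
  G5 = IF(A12=0: A12=8 -> else branch E3) = 6
  B4 = MAX(6, 6) = 6
  E5 = MAX(6, -6) = 6

After the edit, cleaning proceeds:
  G8: had never run; runs now, result -1.
  D10: had never run; runs now, result -1.
  G5: a read changed (A12 8->0) — executes, giving -1.
  B4: a read changed (G5 6->-1) — executes, giving 6 — identical to its old value.
  E5: dirty, but its reads are unchanged (B4 unchanged, H9 unchanged); cached 6 stands.

Note the branch switch — D10, G8 had no cache and run now for the first time.

4 formula cells run: B4, D10, G5, G8.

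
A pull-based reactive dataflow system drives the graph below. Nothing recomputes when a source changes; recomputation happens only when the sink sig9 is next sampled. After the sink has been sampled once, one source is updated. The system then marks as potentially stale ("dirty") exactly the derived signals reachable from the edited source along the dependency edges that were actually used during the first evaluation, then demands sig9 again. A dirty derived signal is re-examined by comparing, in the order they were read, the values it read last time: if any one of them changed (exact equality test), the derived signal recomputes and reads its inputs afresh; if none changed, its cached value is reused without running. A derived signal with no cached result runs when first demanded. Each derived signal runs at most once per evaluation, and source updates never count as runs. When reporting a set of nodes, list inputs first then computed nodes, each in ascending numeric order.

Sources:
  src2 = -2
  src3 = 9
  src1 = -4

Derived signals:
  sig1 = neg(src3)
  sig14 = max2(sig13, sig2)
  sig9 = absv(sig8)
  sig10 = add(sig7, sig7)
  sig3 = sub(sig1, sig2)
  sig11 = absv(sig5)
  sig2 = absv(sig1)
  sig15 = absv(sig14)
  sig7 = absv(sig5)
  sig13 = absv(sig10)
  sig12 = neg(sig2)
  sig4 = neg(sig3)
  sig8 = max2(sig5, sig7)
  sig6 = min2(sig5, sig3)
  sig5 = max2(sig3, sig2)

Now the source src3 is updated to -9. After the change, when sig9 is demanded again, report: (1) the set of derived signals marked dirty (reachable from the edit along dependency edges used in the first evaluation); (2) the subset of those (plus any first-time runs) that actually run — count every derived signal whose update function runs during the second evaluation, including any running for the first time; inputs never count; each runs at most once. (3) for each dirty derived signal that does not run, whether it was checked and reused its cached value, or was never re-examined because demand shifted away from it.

Marked dirty: sig1, sig2, sig3, sig5, sig7, sig8, sig9.
Derived signals that run: sig1, sig2, sig3, sig5 — 4 in total.
Checked but reused from cache: sig7, sig8, sig9.
Key observation: the cutoff stops propagation at sig7 — its inputs' values are unchanged, so it reuses its cache.

First evaluation (everything demanded from the output):
  sig1 = neg(9) = -9
  sig2 = absv(-9) = 9
  sig3 = sub(-9, 9) = -18
  sig5 = max2(-18, 9) = 9
  sig7 = absv(9) = 9
  sig8 = max2(9, 9) = 9
  sig9 = absv(9) = 9

Propagation after the edit:
  sig1: runs — src3 9->-9; result 9.
  sig2: runs — sig1 -9->9; result 9 (same value as before).
  sig3: runs — sig1 -9->9; result 0.
  sig5: runs — sig3 -18->0; result 9 (same value as before).
  sig7: checked — values it read are unchanged (sig5 unchanged); reused cached 9 without running.
  sig8: checked — values it read are unchanged (sig5 unchanged, sig7 unchanged); reused cached 9 without running.
  sig9: checked — values it read are unchanged (sig8 unchanged); reused cached 9 without running.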